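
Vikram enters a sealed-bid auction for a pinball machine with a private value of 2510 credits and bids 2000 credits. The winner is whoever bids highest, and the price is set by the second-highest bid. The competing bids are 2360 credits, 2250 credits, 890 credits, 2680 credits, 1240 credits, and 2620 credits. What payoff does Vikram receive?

0 credits

Highest competing bid: 2680 credits.
Vikram's bid 2000 credits is not the highest, so Vikram loses, pays nothing, and earns zero payoff.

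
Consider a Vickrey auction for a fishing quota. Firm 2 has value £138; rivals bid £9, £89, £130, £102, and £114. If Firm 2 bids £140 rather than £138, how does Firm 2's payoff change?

£0

The highest competing bid is £130.
Bidding truthfully at £138: Firm 2 has the top bid, wins, and pays the second-highest bid £130. Payoff = £138 − £130 = £8.
Bidding £140: Firm 2 has the top bid, wins, and pays the second-highest bid £130. Payoff = £138 − £130 = £8.
Change = £8 − £8 = £0.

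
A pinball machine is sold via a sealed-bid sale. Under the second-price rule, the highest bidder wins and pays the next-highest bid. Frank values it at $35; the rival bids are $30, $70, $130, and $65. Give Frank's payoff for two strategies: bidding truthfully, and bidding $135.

(a) $0  (b) -$95

The highest competing bid is $130.
Bidding truthfully at $35: the top bid is $130 (a rival), so Frank loses. Payoff = $0.
Bidding $135: Frank has the top bid, wins, and pays the second-highest bid $130. Payoff = $35 − $130 = -$95.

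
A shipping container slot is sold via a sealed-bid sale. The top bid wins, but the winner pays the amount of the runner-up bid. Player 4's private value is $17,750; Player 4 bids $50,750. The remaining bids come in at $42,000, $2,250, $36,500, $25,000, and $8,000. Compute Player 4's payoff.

Highest competing bid: $42,000.
Player 4's bid $50,750 is the highest overall, so Player 4 wins and pays the second-highest bid, $42,000.
Payoff = value − price = $17,750 − $42,000 = -$24,250.

The bidder's payoff: -$24,250.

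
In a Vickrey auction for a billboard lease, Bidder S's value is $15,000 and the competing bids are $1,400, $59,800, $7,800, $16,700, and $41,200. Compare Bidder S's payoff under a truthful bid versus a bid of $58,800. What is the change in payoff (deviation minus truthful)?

$0

The highest competing bid is $59,800.
Bidding truthfully at $15,000: the top bid is $59,800 (a rival), so Bidder S loses. Payoff = $0.
Bidding $58,800: the top bid is $59,800 (a rival), so Bidder S loses. Payoff = $0.
Change = $0 − $0 = $0.
The bid only affects whether you win, not the price — here both bids land on the same side of the top rival bid, so the deviation is payoff-neutral.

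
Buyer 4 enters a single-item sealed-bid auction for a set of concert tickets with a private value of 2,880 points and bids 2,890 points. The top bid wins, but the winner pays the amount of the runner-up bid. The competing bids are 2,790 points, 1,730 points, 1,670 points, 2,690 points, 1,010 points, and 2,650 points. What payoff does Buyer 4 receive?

Payoff = 90 points.

Highest competing bid: 2,790 points.
Buyer 4's bid 2,890 points is the highest overall, so Buyer 4 wins and pays the second-highest bid, 2,790 points.
Payoff = value − price = 2,880 points − 2,790 points = 90 points.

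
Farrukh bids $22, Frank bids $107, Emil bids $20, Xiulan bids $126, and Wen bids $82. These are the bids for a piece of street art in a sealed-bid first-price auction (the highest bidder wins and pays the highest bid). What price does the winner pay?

Sorted high to low: Xiulan $126 > Frank $107 > Wen $82 > Farrukh $22 > Emil $20.
Xiulan is the highest bidder, so Xiulan wins.
Under the first-price rule, the price is the highest bid: $126.

The winner pays $126.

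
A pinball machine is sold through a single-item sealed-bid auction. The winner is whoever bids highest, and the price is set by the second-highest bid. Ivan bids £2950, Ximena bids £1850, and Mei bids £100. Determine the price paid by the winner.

Bids in descending order: Ivan £2950 > Ximena £1850 > Mei £100.
Ivan has the highest bid, so Ivan wins.
The second-highest bid is £1850, so that is what Ivan pays.

The winner pays £1850.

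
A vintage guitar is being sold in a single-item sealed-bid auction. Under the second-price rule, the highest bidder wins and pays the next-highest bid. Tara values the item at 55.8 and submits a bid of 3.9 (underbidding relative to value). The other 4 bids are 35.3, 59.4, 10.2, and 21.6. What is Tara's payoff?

Highest competing bid: 59.4.
Tara's bid 3.9 is not the highest, so Tara loses, pays nothing, and earns zero payoff.

Tara's payoff: 0.0.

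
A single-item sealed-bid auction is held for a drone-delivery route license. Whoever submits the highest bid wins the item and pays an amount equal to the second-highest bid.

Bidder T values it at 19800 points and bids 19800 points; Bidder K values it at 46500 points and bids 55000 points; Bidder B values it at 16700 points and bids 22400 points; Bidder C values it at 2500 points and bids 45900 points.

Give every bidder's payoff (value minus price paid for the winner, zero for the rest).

Ordered from highest: Bidder K 55000 points; Bidder C 45900 points; Bidder B 22400 points; Bidder T 19800 points.
Bidder K has the top bid and wins; the price is the second-highest bid, 45900 points.
Bidder K's payoff = 46500 points − 45900 points = 600 points. All other bidders lose, so their payoff is 0.

Payoffs: Bidder T 0 points, Bidder K 600 points, Bidder B 0 points, Bidder C 0 points.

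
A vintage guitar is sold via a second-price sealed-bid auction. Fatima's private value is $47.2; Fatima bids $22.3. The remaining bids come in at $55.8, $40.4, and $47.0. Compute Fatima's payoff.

Payoff = $0.0.

Highest competing bid: $55.8.
Fatima's bid $22.3 is not the highest, so Fatima loses, pays nothing, and earns zero payoff.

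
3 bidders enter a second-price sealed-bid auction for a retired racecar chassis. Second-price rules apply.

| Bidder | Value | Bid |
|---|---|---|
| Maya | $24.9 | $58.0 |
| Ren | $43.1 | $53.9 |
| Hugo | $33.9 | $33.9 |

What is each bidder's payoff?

Sorted high to low: Maya $58.0; Ren $53.9; Hugo $33.9.
Maya has the top bid and wins; the price is the second-highest bid, $53.9.
Maya's payoff = $24.9 − $53.9 = -$29.0. All other bidders lose, so their payoff is 0.

Maya -$29.0, Ren $0.0, Hugo $0.0.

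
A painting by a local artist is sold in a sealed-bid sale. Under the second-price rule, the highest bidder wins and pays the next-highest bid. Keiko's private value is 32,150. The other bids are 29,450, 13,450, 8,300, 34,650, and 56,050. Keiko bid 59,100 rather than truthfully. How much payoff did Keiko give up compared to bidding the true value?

The highest competing bid is 56,050.
Bidding truthfully at 32,150: the top bid is 56,050 (a rival), so Keiko loses. Payoff = 0.
Bidding 59,100: Keiko has the top bid, wins, and pays the second-highest bid 56,050. Payoff = 32,150 − 56,050 = -23,900.
Regret = truthful payoff − actual payoff = 0 − -23,900 = 23,900.

Payoff forgone: 23,900.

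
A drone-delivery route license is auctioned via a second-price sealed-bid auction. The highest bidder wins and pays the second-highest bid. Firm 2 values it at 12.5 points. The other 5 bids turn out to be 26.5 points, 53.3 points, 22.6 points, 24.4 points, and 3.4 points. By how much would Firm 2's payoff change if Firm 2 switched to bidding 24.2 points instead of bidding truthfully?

The highest competing bid is 53.3 points.
Bidding truthfully at 12.5 points: the top bid is 53.3 points (a rival), so Firm 2 loses. Payoff = 0.0 points.
Bidding 24.2 points: the top bid is 53.3 points (a rival), so Firm 2 loses. Payoff = 0.0 points.
Change = 0.0 points − 0.0 points = 0.0 points.

Change in payoff: 0.0 points.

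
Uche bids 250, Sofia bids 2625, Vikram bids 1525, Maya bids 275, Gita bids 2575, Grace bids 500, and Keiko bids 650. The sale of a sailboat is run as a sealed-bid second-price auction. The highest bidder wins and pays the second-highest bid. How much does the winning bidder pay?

Bids in descending order: Sofia 2625; Gita 2575; Vikram 1525; Keiko 650; Grace 500; Maya 275; Uche 250.
Sofia has the highest bid, so Sofia wins.
The second-highest bid is 2575, so that is what Sofia pays.

Price paid: 2575.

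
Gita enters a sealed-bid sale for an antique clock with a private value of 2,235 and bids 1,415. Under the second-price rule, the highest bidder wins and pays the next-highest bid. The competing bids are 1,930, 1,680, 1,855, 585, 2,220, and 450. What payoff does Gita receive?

Gita's payoff: 0.

Highest competing bid: 2,220.
Gita's bid 1,415 is not the highest, so Gita loses, pays nothing, and earns zero payoff.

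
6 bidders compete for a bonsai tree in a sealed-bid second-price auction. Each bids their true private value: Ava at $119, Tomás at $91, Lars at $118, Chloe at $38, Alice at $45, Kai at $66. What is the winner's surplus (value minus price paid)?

Surplus = $1.

Sorted high to low: Ava $119 > Lars $118 > Tomás $91 > Kai $66 > Alice $45 > Chloe $38.
Ava wins with the top bid and pays the second-highest, $118.
Surplus = $119 − $118 = $1.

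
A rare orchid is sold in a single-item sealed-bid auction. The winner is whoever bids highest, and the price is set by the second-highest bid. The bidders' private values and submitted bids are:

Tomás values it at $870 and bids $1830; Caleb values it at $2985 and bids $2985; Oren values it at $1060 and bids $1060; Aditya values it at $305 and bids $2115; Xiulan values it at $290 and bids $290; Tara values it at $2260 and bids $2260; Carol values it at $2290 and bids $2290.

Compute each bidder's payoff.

Tomás $0, Caleb $695, Oren $0, Aditya $0, Xiulan $0, Tara $0, Carol $0.

Ordered from highest: Caleb $2985 > Carol $2290 > Tara $2260 > Aditya $2115 > Tomás $1830 > Oren $1060 > Xiulan $290.
Caleb has the top bid and wins; the price is the second-highest bid, $2290.
Caleb's payoff = $2985 − $2290 = $695. All other bidders lose, so their payoff is 0.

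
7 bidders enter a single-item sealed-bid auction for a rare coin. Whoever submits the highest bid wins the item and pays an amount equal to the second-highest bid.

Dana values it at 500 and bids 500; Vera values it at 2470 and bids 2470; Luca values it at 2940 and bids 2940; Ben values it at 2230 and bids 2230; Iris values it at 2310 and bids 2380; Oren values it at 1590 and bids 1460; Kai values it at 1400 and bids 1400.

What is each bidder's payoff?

Payoffs: Dana 0, Vera 0, Luca 470, Ben 0, Iris 0, Oren 0, Kai 0.

Bids in descending order: Luca 2940 > Vera 2470 > Iris 2380 > Ben 2230 > Oren 1460 > Kai 1400 > Dana 500.
Luca has the top bid and wins; the price is the second-highest bid, 2470.
Luca's payoff = 2940 − 2470 = 470. All other bidders lose, so their payoff is 0.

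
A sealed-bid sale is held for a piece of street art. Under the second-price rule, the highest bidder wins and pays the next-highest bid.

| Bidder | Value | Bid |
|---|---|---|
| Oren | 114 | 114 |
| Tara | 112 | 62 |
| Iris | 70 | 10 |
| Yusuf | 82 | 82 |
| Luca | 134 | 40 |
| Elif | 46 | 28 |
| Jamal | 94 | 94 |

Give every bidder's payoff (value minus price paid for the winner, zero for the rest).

Ordered from highest: Oren 114 > Jamal 94 > Yusuf 82 > Tara 62 > Luca 40 > Elif 28 > Iris 10.
Oren has the top bid and wins; the price is the second-highest bid, 94.
Oren's payoff = 114 − 94 = 20. All other bidders lose, so their payoff is 0.

Oren 20, Tara 0, Iris 0, Yusuf 0, Luca 0, Elif 0, Jamal 0.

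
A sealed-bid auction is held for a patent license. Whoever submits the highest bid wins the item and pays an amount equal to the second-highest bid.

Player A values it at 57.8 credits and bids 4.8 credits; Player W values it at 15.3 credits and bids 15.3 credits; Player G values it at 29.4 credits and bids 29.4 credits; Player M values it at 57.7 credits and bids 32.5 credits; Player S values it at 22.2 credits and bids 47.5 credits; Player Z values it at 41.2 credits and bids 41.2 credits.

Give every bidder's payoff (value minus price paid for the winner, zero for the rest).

Sorted high to low: Player S 47.5 credits, then Player Z 41.2 credits, then Player M 32.5 credits, then Player G 29.4 credits, then Player W 15.3 credits, then Player A 4.8 credits.
Player S has the top bid and wins; the price is the second-highest bid, 41.2 credits.
Player S's payoff = 22.2 credits − 41.2 credits = -19.0 credits. All other bidders lose, so their payoff is 0.

Payoffs: Player A 0.0 credits, Player W 0.0 credits, Player G 0.0 credits, Player M 0.0 credits, Player S -19.0 credits, Player Z 0.0 credits.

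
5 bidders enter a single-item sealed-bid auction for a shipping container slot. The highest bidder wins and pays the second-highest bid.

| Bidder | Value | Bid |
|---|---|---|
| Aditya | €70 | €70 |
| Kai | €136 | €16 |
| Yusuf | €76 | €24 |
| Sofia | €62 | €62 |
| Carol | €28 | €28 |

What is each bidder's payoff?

Aditya €8, Kai €0, Yusuf €0, Sofia €0, Carol €0.

Ordered from highest: Aditya €70; Sofia €62; Carol €28; Yusuf €24; Kai €16.
Aditya has the top bid and wins; the price is the second-highest bid, €62.
Aditya's payoff = €70 − €62 = €8. All other bidders lose, so their payoff is 0.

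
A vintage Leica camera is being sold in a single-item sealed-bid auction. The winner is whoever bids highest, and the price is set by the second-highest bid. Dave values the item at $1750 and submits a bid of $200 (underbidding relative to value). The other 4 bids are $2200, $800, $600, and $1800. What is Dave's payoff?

Highest competing bid: $2200.
Dave's bid $200 is not the highest, so Dave loses, pays nothing, and earns zero payoff.

Payoff = $0.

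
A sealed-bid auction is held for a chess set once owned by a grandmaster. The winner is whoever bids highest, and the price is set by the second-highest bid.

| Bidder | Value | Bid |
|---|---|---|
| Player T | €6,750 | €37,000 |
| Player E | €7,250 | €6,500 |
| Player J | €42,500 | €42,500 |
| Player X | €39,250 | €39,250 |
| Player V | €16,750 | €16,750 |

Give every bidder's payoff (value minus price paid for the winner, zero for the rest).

Sorted high to low: Player J €42,500, then Player X €39,250, then Player T €37,000, then Player V €16,750, then Player E €6,500.
Player J has the top bid and wins; the price is the second-highest bid, €39,250.
Player J's payoff = €42,500 − €39,250 = €3,250. All other bidders lose, so their payoff is 0.

Player T €0, Player E €0, Player J €3,250, Player X €0, Player V €0.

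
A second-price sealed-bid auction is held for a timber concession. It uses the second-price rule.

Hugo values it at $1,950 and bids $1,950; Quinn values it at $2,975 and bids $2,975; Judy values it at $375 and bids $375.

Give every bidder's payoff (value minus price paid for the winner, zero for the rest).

Bids in descending order: Quinn $2,975, then Hugo $1,950, then Judy $375.
Quinn has the top bid and wins; the price is the second-highest bid, $1,950.
Quinn's payoff = $2,975 − $1,950 = $1,025. All other bidders lose, so their payoff is 0.

Hugo $0, Quinn $1,025, Judy $0.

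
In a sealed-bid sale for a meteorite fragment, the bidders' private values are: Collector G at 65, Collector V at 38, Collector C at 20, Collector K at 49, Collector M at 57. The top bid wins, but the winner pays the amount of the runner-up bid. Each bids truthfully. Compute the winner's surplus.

Surplus = 8.

Sorted high to low: Collector G 65, then Collector M 57, then Collector K 49, then Collector V 38, then Collector C 20.
Collector G wins with the top bid and pays the second-highest, 57.
Surplus = 65 − 57 = 8.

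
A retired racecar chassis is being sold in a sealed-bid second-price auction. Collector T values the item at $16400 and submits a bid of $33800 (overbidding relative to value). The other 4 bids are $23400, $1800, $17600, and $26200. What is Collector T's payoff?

-$9800

Highest competing bid: $26200.
Collector T's bid $33800 is the highest overall, so Collector T wins and pays the second-highest bid, $26200.
Payoff = value − price = $16400 − $26200 = -$9800.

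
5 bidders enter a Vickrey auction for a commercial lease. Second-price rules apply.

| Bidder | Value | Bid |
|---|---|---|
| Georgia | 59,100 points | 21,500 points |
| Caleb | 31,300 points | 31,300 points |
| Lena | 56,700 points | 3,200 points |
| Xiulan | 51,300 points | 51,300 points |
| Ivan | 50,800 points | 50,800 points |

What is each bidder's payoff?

Ordered from highest: Xiulan 51,300 points, then Ivan 50,800 points, then Caleb 31,300 points, then Georgia 21,500 points, then Lena 3,200 points.
Xiulan has the top bid and wins; the price is the second-highest bid, 50,800 points.
Xiulan's payoff = 51,300 points − 50,800 points = 500 points. All other bidders lose, so their payoff is 0.

Payoffs: Georgia 0 points, Caleb 0 points, Lena 0 points, Xiulan 500 points, Ivan 0 points.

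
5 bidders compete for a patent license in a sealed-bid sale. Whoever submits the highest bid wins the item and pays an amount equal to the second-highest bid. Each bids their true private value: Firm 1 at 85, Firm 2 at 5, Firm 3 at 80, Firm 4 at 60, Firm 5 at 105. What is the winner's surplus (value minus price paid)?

Ranking the bids: Firm 5 105 > Firm 1 85 > Firm 3 80 > Firm 4 60 > Firm 2 5.
Firm 5 wins with the top bid and pays the second-highest, 85.
Surplus = 105 − 85 = 20.

Surplus = 20.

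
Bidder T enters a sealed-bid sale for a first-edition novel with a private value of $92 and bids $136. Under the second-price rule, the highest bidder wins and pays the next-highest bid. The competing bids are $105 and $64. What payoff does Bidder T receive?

Bidder T's payoff: -$13.

Highest competing bid: $105.
Bidder T's bid $136 is the highest overall, so Bidder T wins and pays the second-highest bid, $105.
Payoff = value − price = $92 − $105 = -$13.
Overbidding won the item at a price above value — truthful bidding would have avoided this loss.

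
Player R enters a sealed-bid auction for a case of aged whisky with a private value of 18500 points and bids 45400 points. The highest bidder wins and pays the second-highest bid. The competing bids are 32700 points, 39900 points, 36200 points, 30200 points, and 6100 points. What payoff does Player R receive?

Highest competing bid: 39900 points.
Player R's bid 45400 points is the highest overall, so Player R wins and pays the second-highest bid, 39900 points.
Payoff = value − price = 18500 points − 39900 points = -21400 points.

Payoff = -21400 points.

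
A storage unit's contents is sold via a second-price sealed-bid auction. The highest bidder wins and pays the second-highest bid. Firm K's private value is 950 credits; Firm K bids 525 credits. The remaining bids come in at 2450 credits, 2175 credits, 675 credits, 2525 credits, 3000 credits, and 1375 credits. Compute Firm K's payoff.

0 credits

Highest competing bid: 3000 credits.
Firm K's bid 525 credits is not the highest, so Firm K loses, pays nothing, and earns zero payoff.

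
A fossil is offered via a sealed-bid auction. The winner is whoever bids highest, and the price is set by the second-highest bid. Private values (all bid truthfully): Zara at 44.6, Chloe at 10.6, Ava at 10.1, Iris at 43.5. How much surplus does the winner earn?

Sorted high to low: Zara 44.6, then Iris 43.5, then Chloe 10.6, then Ava 10.1.
Zara wins with the top bid and pays the second-highest, 43.5.
Surplus = 44.6 − 43.5 = 1.1.

Winner's surplus: 1.1.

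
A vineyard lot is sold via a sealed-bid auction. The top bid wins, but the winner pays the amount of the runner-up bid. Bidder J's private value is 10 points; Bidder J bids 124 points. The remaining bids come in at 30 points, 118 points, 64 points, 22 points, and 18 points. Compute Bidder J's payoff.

Payoff = -108 points.

Highest competing bid: 118 points.
Bidder J's bid 124 points is the highest overall, so Bidder J wins and pays the second-highest bid, 118 points.
Payoff = value − price = 10 points − 118 points = -108 points.
Overbidding won the item at a price above value — truthful bidding would have avoided this loss.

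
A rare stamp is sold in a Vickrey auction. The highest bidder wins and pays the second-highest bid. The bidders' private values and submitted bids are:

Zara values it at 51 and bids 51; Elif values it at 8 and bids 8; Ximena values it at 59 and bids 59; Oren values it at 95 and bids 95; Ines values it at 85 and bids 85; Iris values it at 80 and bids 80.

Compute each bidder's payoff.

Zara 0, Elif 0, Ximena 0, Oren 10, Ines 0, Iris 0.

Ordered from highest: Oren 95, then Ines 85, then Iris 80, then Ximena 59, then Zara 51, then Elif 8.
Oren has the top bid and wins; the price is the second-highest bid, 85.
Oren's payoff = 95 − 85 = 10. All other bidders lose, so their payoff is 0.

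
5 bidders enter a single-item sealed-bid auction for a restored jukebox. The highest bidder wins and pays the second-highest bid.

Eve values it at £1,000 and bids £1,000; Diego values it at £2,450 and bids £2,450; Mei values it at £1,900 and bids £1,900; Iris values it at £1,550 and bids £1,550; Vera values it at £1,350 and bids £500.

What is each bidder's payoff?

Ranking the bids: Diego £2,450 > Mei £1,900 > Iris £1,550 > Eve £1,000 > Vera £500.
Diego has the top bid and wins; the price is the second-highest bid, £1,900.
Diego's payoff = £2,450 − £1,900 = £550. All other bidders lose, so their payoff is 0.

Eve £0, Diego £550, Mei £0, Iris £0, Vera £0.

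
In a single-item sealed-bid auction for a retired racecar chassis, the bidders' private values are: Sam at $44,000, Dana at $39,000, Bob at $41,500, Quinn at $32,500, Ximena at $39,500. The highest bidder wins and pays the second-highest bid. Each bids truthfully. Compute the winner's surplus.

$2,500

Bids in descending order: Sam $44,000; Bob $41,500; Ximena $39,500; Dana $39,000; Quinn $32,500.
Sam wins with the top bid and pays the second-highest, $41,500.
Surplus = $44,000 − $41,500 = $2,500.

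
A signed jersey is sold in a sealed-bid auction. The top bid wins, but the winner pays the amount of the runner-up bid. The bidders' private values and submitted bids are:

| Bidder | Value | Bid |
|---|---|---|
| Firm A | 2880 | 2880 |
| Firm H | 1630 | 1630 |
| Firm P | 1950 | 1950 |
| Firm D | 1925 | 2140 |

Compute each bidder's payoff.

Firm A 740, Firm H 0, Firm P 0, Firm D 0.

Sorted high to low: Firm A 2880, then Firm D 2140, then Firm P 1950, then Firm H 1630.
Firm A has the top bid and wins; the price is the second-highest bid, 2140.
Firm A's payoff = 2880 − 2140 = 740. All other bidders lose, so their payoff is 0.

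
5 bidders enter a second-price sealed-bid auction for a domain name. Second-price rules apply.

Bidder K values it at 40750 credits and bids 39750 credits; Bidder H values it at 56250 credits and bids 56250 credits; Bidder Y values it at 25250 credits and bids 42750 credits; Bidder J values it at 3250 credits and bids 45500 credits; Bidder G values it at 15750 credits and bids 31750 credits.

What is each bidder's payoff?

Sorted high to low: Bidder H 56250 credits; Bidder J 45500 credits; Bidder Y 42750 credits; Bidder K 39750 credits; Bidder G 31750 credits.
Bidder H has the top bid and wins; the price is the second-highest bid, 45500 credits.
Bidder H's payoff = 56250 credits − 45500 credits = 10750 credits. All other bidders lose, so their payoff is 0.

Payoffs: Bidder K 0 credits, Bidder H 10750 credits, Bidder Y 0 credits, Bidder J 0 credits, Bidder G 0 credits.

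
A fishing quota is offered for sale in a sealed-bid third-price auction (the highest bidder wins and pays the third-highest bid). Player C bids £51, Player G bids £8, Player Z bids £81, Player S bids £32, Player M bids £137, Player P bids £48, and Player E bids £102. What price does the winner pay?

The winner pays £81.

Ranking the bids: Player M £137 > Player E £102 > Player Z £81 > Player C £51 > Player P £48 > Player S £32 > Player G £8.
Player M is the highest bidder, so Player M wins.
Under the third-price rule, the price is the third-highest bid: £81.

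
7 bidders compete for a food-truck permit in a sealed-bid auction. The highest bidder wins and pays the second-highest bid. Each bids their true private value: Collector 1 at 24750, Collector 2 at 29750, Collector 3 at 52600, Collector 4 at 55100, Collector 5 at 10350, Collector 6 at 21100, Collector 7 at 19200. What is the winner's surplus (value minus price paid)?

Sorted high to low: Collector 4 55100 > Collector 3 52600 > Collector 2 29750 > Collector 1 24750 > Collector 6 21100 > Collector 7 19200 > Collector 5 10350.
Collector 4 wins with the top bid and pays the second-highest, 52600.
Surplus = 55100 − 52600 = 2500.

2500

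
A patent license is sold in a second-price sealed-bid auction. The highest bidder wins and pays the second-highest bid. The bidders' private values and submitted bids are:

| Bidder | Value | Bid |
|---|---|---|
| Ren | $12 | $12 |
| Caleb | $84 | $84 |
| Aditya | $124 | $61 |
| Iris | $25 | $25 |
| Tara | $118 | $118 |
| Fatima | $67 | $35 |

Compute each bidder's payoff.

Ordered from highest: Tara $118 > Caleb $84 > Aditya $61 > Fatima $35 > Iris $25 > Ren $12.
Tara has the top bid and wins; the price is the second-highest bid, $84.
Tara's payoff = $118 − $84 = $34. All other bidders lose, so their payoff is 0.

Payoffs: Ren $0, Caleb $0, Aditya $0, Iris $0, Tara $34, Fatima $0.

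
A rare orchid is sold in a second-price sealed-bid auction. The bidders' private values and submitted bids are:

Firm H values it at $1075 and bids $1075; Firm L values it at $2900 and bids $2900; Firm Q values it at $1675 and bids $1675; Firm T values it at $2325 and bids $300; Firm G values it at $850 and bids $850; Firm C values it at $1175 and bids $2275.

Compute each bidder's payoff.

Bids in descending order: Firm L $2900 > Firm C $2275 > Firm Q $1675 > Firm H $1075 > Firm G $850 > Firm T $300.
Firm L has the top bid and wins; the price is the second-highest bid, $2275.
Firm L's payoff = $2900 − $2275 = $625. All other bidders lose, so their payoff is 0.

Payoffs: Firm H $0, Firm L $625, Firm Q $0, Firm T $0, Firm G $0, Firm C $0.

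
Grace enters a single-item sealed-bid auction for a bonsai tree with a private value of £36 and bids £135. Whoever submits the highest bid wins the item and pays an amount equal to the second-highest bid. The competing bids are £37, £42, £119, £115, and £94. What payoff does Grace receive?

Highest competing bid: £119.
Grace's bid £135 is the highest overall, so Grace wins and pays the second-highest bid, £119.
Payoff = value − price = £36 − £119 = -£83.

Payoff = -£83.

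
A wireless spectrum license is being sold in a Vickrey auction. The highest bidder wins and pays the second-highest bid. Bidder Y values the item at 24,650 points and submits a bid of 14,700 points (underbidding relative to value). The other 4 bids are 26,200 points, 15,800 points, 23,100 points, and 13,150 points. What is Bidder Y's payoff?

0 points

Highest competing bid: 26,200 points.
Bidder Y's bid 14,700 points is not the highest, so Bidder Y loses, pays nothing, and earns zero payoff.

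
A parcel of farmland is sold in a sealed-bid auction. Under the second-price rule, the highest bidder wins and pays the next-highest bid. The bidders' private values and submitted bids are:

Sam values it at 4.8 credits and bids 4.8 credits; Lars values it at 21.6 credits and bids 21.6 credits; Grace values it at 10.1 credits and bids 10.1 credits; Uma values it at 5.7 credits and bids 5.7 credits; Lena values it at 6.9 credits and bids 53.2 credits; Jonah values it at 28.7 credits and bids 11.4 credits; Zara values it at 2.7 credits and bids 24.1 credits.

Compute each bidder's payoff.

Sam 0.0 credits, Lars 0.0 credits, Grace 0.0 credits, Uma 0.0 credits, Lena -17.2 credits, Jonah 0.0 credits, Zara 0.0 credits.

Ranking the bids: Lena 53.2 credits, then Zara 24.1 credits, then Lars 21.6 credits, then Jonah 11.4 credits, then Grace 10.1 credits, then Uma 5.7 credits, then Sam 4.8 credits.
Lena has the top bid and wins; the price is the second-highest bid, 24.1 credits.
Lena's payoff = 6.9 credits − 24.1 credits = -17.2 credits. All other bidders lose, so their payoff is 0.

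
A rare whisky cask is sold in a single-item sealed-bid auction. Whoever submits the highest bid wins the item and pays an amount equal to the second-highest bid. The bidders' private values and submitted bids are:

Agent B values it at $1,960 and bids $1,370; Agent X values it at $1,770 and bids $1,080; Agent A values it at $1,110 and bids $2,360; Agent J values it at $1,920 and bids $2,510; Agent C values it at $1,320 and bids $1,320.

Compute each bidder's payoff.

Ranking the bids: Agent J $2,510 > Agent A $2,360 > Agent B $1,370 > Agent C $1,320 > Agent X $1,080.
Agent J has the top bid and wins; the price is the second-highest bid, $2,360.
Agent J's payoff = $1,920 − $2,360 = -$440. All other bidders lose, so their payoff is 0.

Payoffs: Agent B $0, Agent X $0, Agent A $0, Agent J -$440, Agent C $0.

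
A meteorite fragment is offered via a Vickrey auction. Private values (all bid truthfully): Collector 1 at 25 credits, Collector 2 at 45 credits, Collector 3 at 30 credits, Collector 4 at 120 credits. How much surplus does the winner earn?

Ordered from highest: Collector 4 120 credits > Collector 2 45 credits > Collector 3 30 credits > Collector 1 25 credits.
Collector 4 wins with the top bid and pays the second-highest, 45 credits.
Surplus = 120 credits − 45 credits = 75 credits.

Surplus = 75 credits.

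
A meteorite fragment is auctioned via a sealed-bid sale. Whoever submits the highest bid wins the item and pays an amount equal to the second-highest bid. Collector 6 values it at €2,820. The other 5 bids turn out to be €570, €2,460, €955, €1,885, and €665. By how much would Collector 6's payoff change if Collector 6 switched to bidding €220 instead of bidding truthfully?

Payoff change: -€360.

The highest competing bid is €2,460.
Bidding truthfully at €2,820: Collector 6 has the top bid, wins, and pays the second-highest bid €2,460. Payoff = €2,820 − €2,460 = €360.
Bidding €220: the top bid is €2,460 (a rival), so Collector 6 loses. Payoff = €0.
Change = €0 − €360 = -€360.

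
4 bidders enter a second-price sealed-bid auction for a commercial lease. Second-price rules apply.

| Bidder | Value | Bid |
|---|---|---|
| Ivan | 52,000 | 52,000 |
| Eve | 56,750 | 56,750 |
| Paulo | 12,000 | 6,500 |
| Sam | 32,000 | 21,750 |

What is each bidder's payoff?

Ivan 0, Eve 4,750, Paulo 0, Sam 0.

Ranking the bids: Eve 56,750, then Ivan 52,000, then Sam 21,750, then Paulo 6,500.
Eve has the top bid and wins; the price is the second-highest bid, 52,000.
Eve's payoff = 56,750 − 52,000 = 4,750. All other bidders lose, so their payoff is 0.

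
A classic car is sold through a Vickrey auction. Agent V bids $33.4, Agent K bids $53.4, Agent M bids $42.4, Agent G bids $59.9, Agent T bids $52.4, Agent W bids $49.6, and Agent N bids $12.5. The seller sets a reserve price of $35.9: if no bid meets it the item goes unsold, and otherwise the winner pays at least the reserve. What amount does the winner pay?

Bids in descending order: Agent G $59.9 > Agent K $53.4 > Agent T $52.4 > Agent W $49.6 > Agent M $42.4 > Agent V $33.4 > Agent N $12.5.
Agent G has the highest bid, so Agent G wins.
The second-highest bid is $53.4, which exceeds the reserve, so that sets the price.

Price paid: $53.4.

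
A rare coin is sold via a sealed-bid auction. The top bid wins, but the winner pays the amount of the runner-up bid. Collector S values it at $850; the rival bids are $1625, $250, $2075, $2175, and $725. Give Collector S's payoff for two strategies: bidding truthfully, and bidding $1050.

The highest competing bid is $2175.
Bidding truthfully at $850: the top bid is $2175 (a rival), so Collector S loses. Payoff = $0.
Bidding $1050: the top bid is $2175 (a rival), so Collector S loses. Payoff = $0.

Truthful: $0; alternative: $0.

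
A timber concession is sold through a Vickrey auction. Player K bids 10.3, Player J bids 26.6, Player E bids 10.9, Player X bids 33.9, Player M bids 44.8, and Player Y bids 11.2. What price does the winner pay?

Price paid: 33.9.

Sorted high to low: Player M 44.8 > Player X 33.9 > Player J 26.6 > Player Y 11.2 > Player E 10.9 > Player K 10.3.
Player M has the highest bid, so Player M wins.
The second-highest bid is 33.9, so that is what Player M pays.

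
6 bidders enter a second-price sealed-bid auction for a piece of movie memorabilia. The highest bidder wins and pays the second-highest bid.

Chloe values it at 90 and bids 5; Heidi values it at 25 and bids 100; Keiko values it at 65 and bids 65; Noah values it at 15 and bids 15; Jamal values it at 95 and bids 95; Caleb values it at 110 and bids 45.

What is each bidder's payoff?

Ordered from highest: Heidi 100 > Jamal 95 > Keiko 65 > Caleb 45 > Noah 15 > Chloe 5.
Heidi has the top bid and wins; the price is the second-highest bid, 95.
Heidi's payoff = 25 − 95 = -70. All other bidders lose, so their payoff is 0.

Payoffs: Chloe 0, Heidi -70, Keiko 0, Noah 0, Jamal 0, Caleb 0.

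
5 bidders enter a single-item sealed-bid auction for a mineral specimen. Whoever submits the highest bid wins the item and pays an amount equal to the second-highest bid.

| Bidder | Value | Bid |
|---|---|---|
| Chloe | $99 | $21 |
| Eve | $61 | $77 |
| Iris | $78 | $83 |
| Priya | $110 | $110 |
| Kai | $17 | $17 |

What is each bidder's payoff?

Payoffs: Chloe $0, Eve $0, Iris $0, Priya $27, Kai $0.

Ranking the bids: Priya $110 > Iris $83 > Eve $77 > Chloe $21 > Kai $17.
Priya has the top bid and wins; the price is the second-highest bid, $83.
Priya's payoff = $110 − $83 = $27. All other bidders lose, so their payoff is 0.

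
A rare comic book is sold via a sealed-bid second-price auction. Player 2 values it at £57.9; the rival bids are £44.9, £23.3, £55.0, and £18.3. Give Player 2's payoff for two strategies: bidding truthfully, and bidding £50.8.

Truthful: £2.9; alternative: £0.0.

The highest competing bid is £55.0.
Bidding truthfully at £57.9: Player 2 has the top bid, wins, and pays the second-highest bid £55.0. Payoff = £57.9 − £55.0 = £2.9.
Bidding £50.8: the top bid is £55.0 (a rival), so Player 2 loses. Payoff = £0.0.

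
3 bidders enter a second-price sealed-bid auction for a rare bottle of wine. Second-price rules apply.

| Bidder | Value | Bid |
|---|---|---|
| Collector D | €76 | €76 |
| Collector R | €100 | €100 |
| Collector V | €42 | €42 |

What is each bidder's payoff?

Collector D €0, Collector R €24, Collector V €0.

Sorted high to low: Collector R €100; Collector D €76; Collector V €42.
Collector R has the top bid and wins; the price is the second-highest bid, €76.
Collector R's payoff = €100 − €76 = €24. All other bidders lose, so their payoff is 0.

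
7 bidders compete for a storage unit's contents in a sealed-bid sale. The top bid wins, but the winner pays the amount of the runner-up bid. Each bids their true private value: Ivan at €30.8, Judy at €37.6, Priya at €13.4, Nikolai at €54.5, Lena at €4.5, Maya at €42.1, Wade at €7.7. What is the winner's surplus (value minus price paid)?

Ordered from highest: Nikolai €54.5 > Maya €42.1 > Judy €37.6 > Ivan €30.8 > Priya €13.4 > Wade €7.7 > Lena €4.5.
Nikolai wins with the top bid and pays the second-highest, €42.1.
Surplus = €54.5 − €42.1 = €12.4.

Winner's surplus: €12.4.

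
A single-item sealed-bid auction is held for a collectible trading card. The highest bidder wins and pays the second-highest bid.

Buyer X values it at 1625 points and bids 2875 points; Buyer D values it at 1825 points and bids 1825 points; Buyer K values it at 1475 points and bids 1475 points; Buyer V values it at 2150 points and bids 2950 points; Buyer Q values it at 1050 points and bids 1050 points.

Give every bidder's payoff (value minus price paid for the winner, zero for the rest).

Buyer X 0 points, Buyer D 0 points, Buyer K 0 points, Buyer V -725 points, Buyer Q 0 points.

Bids in descending order: Buyer V 2950 points, then Buyer X 2875 points, then Buyer D 1825 points, then Buyer K 1475 points, then Buyer Q 1050 points.
Buyer V has the top bid and wins; the price is the second-highest bid, 2875 points.
Buyer V's payoff = 2150 points − 2875 points = -725 points. All other bidders lose, so their payoff is 0.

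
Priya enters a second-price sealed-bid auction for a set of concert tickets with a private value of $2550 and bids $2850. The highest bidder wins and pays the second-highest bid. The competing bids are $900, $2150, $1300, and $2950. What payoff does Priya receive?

Highest competing bid: $2950.
Priya's bid $2850 is not the highest, so Priya loses, pays nothing, and earns zero payoff.

Priya's payoff: $0.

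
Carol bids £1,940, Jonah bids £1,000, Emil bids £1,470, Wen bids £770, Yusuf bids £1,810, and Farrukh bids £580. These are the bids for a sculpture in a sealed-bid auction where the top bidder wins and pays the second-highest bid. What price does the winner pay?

The winner pays £1,810.

Bids in descending order: Carol £1,940, then Yusuf £1,810, then Emil £1,470, then Jonah £1,000, then Wen £770, then Farrukh £580.
Carol is the highest bidder, so Carol wins.
Under the second-price rule, the price is the second-highest bid: £1,810.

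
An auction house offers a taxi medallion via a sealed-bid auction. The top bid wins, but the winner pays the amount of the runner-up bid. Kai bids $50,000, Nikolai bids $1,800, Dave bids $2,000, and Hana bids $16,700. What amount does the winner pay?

Bids in descending order: Kai $50,000; Hana $16,700; Dave $2,000; Nikolai $1,800.
Kai has the highest bid, so Kai wins.
The second-highest bid is $16,700, so that is what Kai pays.

Price paid: $16,700.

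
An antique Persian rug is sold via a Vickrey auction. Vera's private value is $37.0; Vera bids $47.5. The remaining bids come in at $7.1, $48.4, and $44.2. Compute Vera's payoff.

Highest competing bid: $48.4.
Vera's bid $47.5 is not the highest, so Vera loses, pays nothing, and earns zero payoff.

$0.0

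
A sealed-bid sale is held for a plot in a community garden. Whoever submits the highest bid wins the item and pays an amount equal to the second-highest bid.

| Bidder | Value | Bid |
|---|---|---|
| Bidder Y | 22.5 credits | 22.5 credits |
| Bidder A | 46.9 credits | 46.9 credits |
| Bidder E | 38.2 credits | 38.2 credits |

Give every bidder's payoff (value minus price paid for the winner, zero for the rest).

Bidder Y 0.0 credits, Bidder A 8.7 credits, Bidder E 0.0 credits.

Ranking the bids: Bidder A 46.9 credits; Bidder E 38.2 credits; Bidder Y 22.5 credits.
Bidder A has the top bid and wins; the price is the second-highest bid, 38.2 credits.
Bidder A's payoff = 46.9 credits − 38.2 credits = 8.7 credits. All other bidders lose, so their payoff is 0.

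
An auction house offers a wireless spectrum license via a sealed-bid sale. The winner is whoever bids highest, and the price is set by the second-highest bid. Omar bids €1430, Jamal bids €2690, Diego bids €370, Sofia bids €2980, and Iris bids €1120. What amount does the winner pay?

Bids in descending order: Sofia €2980 > Jamal €2690 > Omar €1430 > Iris €1120 > Diego €370.
Sofia has the highest bid, so Sofia wins.
The second-highest bid is €2690, so that is what Sofia pays.

Price paid: €2690.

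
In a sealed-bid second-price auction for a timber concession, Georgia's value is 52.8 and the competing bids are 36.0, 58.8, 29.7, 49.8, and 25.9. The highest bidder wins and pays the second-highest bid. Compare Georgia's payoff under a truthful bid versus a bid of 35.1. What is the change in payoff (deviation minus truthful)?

Payoff change: 0.0.

The highest competing bid is 58.8.
Bidding truthfully at 52.8: the top bid is 58.8 (a rival), so Georgia loses. Payoff = 0.0.
Bidding 35.1: the top bid is 58.8 (a rival), so Georgia loses. Payoff = 0.0.
Change = 0.0 − 0.0 = 0.0.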